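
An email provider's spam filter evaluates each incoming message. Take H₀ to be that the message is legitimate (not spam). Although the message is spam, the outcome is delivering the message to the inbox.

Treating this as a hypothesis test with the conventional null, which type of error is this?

Type II error

'Delivering the message to the inbox' corresponds to failing to reject H₀.
H₀ was not rejected but H₀ is false — a Type II error (false negative).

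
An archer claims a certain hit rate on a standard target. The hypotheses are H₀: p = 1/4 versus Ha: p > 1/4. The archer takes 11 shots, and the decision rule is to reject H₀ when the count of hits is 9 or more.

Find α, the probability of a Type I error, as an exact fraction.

The Type I error probability is α = P(S ≥ 9) computed under H₀, where S ~ Binomial(11, 1/4).
Adding the binomial terms for j = 9 through 11 with p = 1/4 yields 529/4194304.

529/4194304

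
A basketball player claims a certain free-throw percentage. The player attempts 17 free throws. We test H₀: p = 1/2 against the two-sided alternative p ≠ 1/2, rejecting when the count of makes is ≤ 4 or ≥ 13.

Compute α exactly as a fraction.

1607/32768

The significance level is the null-hypothesis probability of the rejection region {≤4} ∪ {≥13}.
By symmetry, α = 2·P(S ≤ 4) = 2·(1 + 17 + 136 + 680 + 2380)/131072 = 6428/131072 = 1607/32768.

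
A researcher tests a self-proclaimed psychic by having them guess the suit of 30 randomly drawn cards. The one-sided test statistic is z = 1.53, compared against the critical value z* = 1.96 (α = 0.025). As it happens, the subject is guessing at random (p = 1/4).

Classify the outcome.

No error (correct decision).

The conventional null hypothesis is that the subject is guessing at random (p = 1/4).
Since z = 1.53 ≤ z* = 1.96, H₀ is not rejected.
H₀ is true (actually the subject is guessing at random (p = 1/4)).
The decision matches the true state — no error.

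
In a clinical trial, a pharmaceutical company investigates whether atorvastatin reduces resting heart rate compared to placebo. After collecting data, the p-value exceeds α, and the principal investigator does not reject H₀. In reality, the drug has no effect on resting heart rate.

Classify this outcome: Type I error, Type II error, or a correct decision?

The conventional null hypothesis here is that the drug has no effect on resting heart rate.
The test retained a true H₀ — the decision matches the true state.

No error (correct decision).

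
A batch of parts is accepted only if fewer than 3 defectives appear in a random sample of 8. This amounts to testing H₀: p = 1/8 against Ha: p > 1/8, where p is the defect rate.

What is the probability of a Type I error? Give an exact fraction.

1129899/16777216

α = P(reject H₀ | H₀ true) = P(K ≥ 3 | p = 1/8), K ~ Binomial(8, 1/8).
Computing the lower-tail complement: 1 − 15647317/16777216 = 1129899/16777216.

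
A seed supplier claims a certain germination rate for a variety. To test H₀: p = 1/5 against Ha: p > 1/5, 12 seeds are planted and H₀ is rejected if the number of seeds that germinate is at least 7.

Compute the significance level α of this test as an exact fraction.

Under H₀, Y ~ Binomial(12, 1/5), and α = P(Y ≥ 7).
Adding the binomial terms for j = 7 through 12 with p = 1/5 yields 952913/244140625.

952913/244140625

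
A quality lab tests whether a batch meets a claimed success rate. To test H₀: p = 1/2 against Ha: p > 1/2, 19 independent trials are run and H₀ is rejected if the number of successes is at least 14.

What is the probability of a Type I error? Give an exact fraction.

The Type I error probability is α = P(Y ≥ 14) computed under H₀, where Y ~ Binomial(19, 1/2).
That's C(19,14) + C(19,15) + C(19,16) + C(19,17) + C(19,18) + C(19,19) over 2^19, i.e. (11628 + 3876 + 969 + 171 + 19 + 1)/524288 = 16664/524288 = 2083/65536.

2083/65536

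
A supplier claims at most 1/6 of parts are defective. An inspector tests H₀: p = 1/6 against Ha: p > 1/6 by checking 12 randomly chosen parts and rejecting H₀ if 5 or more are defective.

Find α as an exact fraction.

Under H₀, Y ~ Binomial(12, 1/6); the Type I error rate is P(Y ≥ 5).
Via the complement, α = 1 − Σ_{j=0}^{4} C(12,j)(1/6)^j(5/6)^{12-j} = 13187681/362797056.

13187681/362797056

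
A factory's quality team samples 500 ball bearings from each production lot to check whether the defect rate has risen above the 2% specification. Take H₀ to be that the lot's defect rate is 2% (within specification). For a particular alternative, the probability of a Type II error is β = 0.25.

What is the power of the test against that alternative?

Power = 1 − β = 1 − 0.25 = 0.75.

0.75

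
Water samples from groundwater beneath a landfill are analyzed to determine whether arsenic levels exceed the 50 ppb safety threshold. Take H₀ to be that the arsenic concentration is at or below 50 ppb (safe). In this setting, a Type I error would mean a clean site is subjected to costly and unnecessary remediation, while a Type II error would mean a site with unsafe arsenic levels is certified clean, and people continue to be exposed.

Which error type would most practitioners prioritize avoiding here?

The Type II consequence (a site with unsafe arsenic levels is certified clean, and people continue to be exposed) is more severe than the Type I consequence (a clean site is subjected to costly and unnecessary remediation).

Type II error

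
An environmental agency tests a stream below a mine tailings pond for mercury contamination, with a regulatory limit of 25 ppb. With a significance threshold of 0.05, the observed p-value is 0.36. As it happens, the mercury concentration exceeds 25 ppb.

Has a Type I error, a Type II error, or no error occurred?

The conventional null hypothesis is that the mercury concentration is at or below 25 ppb (safe).
Since p = 0.36 ≥ α = 0.05, H₀ is not rejected.
H₀ is false (actually the mercury concentration exceeds 25 ppb).
Failing to reject a false H₀ is a Type II error.

Type II error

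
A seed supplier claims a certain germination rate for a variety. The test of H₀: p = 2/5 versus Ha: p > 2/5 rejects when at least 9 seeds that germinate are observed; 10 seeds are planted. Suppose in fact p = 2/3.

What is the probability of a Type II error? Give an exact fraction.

Under the alternative p = 2/3, X ~ Binomial(10, 2/3); β is the probability the test does not reject, P(X < 9).
Adding the binomial probabilities P(X=0)+…+P(X=8) at p = 2/3 gives 17635/19683.

17635/19683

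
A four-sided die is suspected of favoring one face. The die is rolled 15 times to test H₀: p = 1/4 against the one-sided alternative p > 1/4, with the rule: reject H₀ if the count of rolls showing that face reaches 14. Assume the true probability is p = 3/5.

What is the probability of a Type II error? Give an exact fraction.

30359740148/30517578125

A Type II error is failing to reject when Ha holds: with p = 3/5, β = P(S ≤ 13).
Summing C(15,j)·(3/5)^j·(2/5)^{15-j} for j = 0..13 gives 30359740148/30517578125.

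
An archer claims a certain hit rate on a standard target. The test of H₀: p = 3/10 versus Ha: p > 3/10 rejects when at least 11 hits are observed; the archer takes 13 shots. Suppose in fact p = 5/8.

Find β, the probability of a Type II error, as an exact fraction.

252368141319/274877906944

β = P(fail to reject H₀ | Ha true) = P(X ≤ 10 | p = 5/8), X ~ Binomial(13, 5/8).
Adding the binomial probabilities P(X=0)+…+P(X=10) at p = 5/8 gives 252368141319/274877906944.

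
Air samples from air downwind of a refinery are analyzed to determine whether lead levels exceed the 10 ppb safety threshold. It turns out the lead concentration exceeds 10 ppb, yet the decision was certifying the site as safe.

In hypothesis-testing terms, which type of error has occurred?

The null hypothesis here is that the lead concentration is at or below 10 ppb (safe).
'Certifying the site as safe' corresponds to failing to reject H₀.
H₀ was not rejected but H₀ is false — a Type II error (false negative).

Type II error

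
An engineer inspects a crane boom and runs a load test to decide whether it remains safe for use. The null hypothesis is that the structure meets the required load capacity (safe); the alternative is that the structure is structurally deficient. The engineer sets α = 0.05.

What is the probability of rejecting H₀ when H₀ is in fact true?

The significance level α is, by definition, the probability of a Type I error — P(reject H₀ | H₀ true).

0.05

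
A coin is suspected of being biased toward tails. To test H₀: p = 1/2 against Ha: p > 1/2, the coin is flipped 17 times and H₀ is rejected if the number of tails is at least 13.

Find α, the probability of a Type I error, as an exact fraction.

1607/65536

The Type I error probability is α = P(K ≥ 13) computed under H₀, where K ~ Binomial(17, 1/2).
P(K ≥ 13) = [C(17,13) + C(17,14) + C(17,15) + C(17,16) + C(17,17)] / 2^17 = (2380 + 680 + 136 + 17 + 1) / 131072 = 3214/131072 = 1607/65536.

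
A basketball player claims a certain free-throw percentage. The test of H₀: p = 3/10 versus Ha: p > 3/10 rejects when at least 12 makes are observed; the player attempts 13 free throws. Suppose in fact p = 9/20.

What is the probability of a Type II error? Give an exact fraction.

10234633838806861/10240000000000000

A Type II error is failing to reject when Ha holds: with p = 9/20, β = P(X ≤ 11).
Equivalently, β = 1 − P(X ≥ 12) = 10234633838806861/10240000000000000.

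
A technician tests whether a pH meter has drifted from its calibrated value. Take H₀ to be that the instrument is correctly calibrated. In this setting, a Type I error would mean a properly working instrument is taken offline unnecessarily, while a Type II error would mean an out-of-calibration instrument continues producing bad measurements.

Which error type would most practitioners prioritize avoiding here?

Type II error

The Type II consequence (an out-of-calibration instrument continues producing bad measurements) is more severe than the Type I consequence (a properly working instrument is taken offline unnecessarily).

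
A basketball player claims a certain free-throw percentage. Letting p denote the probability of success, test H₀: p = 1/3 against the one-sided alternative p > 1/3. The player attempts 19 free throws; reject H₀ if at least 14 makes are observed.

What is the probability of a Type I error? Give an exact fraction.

147529/387420489

Under H₀, K ~ Binomial(19, 1/3), and α = P(K ≥ 14).
Adding the binomial terms for j = 14 through 19 with p = 1/3 yields 147529/387420489.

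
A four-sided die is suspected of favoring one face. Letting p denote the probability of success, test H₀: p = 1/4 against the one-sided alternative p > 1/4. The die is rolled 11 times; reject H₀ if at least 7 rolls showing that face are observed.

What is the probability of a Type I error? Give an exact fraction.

Under H₀, S ~ Binomial(11, 1/4), and α = P(S ≥ 7).
Adding the binomial terms for j = 7 through 11 with p = 1/4 yields 15857/2097152.

15857/2097152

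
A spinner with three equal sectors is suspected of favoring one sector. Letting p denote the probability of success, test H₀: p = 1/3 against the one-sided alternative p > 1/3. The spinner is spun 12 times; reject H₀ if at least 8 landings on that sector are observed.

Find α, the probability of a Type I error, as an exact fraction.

3323/177147

Under H₀, K ~ Binomial(12, 1/3), and α = P(K ≥ 8).
P(K ≥ 8) = Σ_{j=8}^{12} C(12,j)·(1/3)^j·(2/3)^{12-j} = 3323/177147.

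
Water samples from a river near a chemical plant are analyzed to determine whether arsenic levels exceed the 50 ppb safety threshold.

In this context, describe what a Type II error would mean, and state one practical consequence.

A Type II error would mean concluding that the arsenic concentration is at or below 50 ppb (safe) (or at least failing to establish that the arsenic concentration exceeds 50 ppb) when in fact the arsenic concentration exceeds 50 ppb. Consequence: a site with unsafe arsenic levels is certified clean, and people continue to be exposed.

With the conventional null hypothesis that the arsenic concentration is at or below 50 ppb (safe):
A Type II error is failing to reject H₀ when H₀ is false.
Here that means certifying the site as safe when actually the arsenic concentration exceeds 50 ppb.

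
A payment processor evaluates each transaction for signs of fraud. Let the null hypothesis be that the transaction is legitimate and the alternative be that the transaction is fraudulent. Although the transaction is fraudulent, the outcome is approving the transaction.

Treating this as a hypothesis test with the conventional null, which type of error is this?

Type II error

'Approving the transaction' corresponds to failing to reject H₀.
H₀ was not rejected but H₀ is false — a Type II error (false negative).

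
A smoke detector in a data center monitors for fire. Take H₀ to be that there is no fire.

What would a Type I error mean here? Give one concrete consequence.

A Type I error is rejecting H₀ when H₀ is true.
Here that means sounding the alarm and evacuating the building when actually there is no fire.

A Type I error would mean concluding that there is a fire when in fact there is no fire. Consequence: the building is evacuated for a false alarm, disrupting work.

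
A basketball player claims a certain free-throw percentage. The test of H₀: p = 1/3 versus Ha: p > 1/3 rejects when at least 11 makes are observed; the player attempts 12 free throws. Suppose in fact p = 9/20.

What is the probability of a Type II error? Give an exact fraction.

4091575270595131/4096000000000000

β = P(fail to reject H₀ | Ha true) = P(Y ≤ 10 | p = 9/20), Y ~ Binomial(12, 9/20).
Adding the binomial probabilities P(Y=0)+…+P(Y=10) at p = 9/20 gives 4091575270595131/4096000000000000.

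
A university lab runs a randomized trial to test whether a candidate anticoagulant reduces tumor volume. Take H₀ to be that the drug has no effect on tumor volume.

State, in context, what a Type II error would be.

A Type II error would mean concluding that the drug has no effect on tumor volume (or at least failing to establish that the drug reduces tumor volume) when in fact the drug reduces tumor volume.

A Type II error is failing to reject H₀ when H₀ is false.
Here that means concluding there is insufficient evidence that the drug works when actually the drug reduces tumor volume.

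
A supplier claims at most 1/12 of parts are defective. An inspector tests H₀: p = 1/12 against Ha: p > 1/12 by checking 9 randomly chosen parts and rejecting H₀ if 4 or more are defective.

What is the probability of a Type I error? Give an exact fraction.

Under H₀, Y ~ Binomial(9, 1/12); the Type I error rate is P(Y ≥ 4).
Computing the lower-tail complement: 1 − 1284381725/1289945088 = 5563363/1289945088.

5563363/1289945088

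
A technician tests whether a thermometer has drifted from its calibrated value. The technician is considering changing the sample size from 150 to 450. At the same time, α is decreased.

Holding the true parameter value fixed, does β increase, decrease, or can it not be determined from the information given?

The first change alone would make β decrease; the second alone would make β increase. Which effect dominates depends on the magnitudes, which are not given.

Cannot be determined from the information given.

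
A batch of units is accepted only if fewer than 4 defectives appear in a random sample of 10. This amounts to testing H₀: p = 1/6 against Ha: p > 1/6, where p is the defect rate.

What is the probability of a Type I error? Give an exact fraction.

The significance level is the probability, assuming p = 1/6, of seeing 4 or more defectives in 10 draws.
Computing the lower-tail complement: 1 − 390625/419904 = 29279/419904.

29279/419904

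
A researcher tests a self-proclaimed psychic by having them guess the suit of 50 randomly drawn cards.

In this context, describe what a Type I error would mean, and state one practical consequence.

With the conventional null hypothesis that the subject is guessing at random (p = 1/4):
A Type I error is rejecting H₀ when H₀ is true.
Here that means concluding the subject has some ability beyond chance when actually the subject is guessing at random (p = 1/4).

A Type I error would mean concluding that the subject performs better than chance when in fact the subject is guessing at random (p = 1/4). Consequence: a lucky guesser is credited with psychic ability.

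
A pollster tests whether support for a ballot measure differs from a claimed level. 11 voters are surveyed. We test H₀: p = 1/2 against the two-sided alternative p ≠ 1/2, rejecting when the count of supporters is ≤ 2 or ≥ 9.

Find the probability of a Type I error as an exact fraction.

67/1024

The significance level is the null-hypothesis probability of the rejection region {≤2} ∪ {≥9}.
The two tails are symmetric, so α = 2·(1 + 11 + 55)/2^11 = 134/2048 = 67/1024.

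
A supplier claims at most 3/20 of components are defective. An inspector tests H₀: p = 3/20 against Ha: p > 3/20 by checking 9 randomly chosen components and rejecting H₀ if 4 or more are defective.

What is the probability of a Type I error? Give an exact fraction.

4343234013/128000000000

Under H₀, K ~ Binomial(9, 3/20); the Type I error rate is P(K ≥ 4).
α = 1 − P(K ≤ 3) = 1 − 123656765987/128000000000 = 4343234013/128000000000.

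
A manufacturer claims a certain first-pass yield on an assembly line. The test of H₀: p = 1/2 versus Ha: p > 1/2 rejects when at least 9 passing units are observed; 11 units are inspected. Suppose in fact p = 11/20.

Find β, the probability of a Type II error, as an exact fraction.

38288445266097/40960000000000

A Type II error is failing to reject when Ha holds: with p = 11/20, β = P(S ≤ 8).
Summing C(11,j)·(11/20)^j·(9/20)^{11-j} for j = 0..8 gives 38288445266097/40960000000000.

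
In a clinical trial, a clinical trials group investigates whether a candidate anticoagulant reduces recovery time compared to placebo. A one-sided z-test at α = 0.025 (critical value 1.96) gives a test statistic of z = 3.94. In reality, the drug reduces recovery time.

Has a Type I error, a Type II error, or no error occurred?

No error (correct decision).

The conventional null hypothesis is that the drug has no effect on recovery time.
Since z = 3.94 > z* = 1.96, H₀ is rejected.
H₀ is false (actually the drug reduces recovery time).
The decision matches the true state — no error.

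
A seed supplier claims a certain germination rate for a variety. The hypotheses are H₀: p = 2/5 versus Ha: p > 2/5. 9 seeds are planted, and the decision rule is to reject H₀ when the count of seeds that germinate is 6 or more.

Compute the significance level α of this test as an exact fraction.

α = P(reject H₀ | H₀ true) = P(X ≥ 6 | p = 2/5), with X ~ Binomial(9, 2/5).
Adding the binomial terms for j = 6 through 9 with p = 2/5 yields 194048/1953125.

194048/1953125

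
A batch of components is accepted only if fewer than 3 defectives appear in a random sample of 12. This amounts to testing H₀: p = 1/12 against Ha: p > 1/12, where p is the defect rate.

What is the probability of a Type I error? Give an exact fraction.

Under H₀, X ~ Binomial(12, 1/12); the Type I error rate is P(X ≥ 3).
Computing the lower-tail complement: 1 − 8274038447719/8916100448256 = 642062000537/8916100448256.

642062000537/8916100448256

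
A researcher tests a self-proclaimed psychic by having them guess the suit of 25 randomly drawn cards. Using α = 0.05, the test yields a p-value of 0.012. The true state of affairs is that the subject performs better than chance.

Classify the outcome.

The conventional null hypothesis is that the subject is guessing at random (p = 1/4).
Since p = 0.012 < α = 0.05, H₀ is rejected.
H₀ is false (actually the subject performs better than chance).
The decision matches the true state — no error.

Neither — the decision is correct.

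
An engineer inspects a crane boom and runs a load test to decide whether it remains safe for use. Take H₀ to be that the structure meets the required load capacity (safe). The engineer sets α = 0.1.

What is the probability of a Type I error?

0.1

The significance level α is, by definition, the probability of a Type I error — P(reject H₀ | H₀ true).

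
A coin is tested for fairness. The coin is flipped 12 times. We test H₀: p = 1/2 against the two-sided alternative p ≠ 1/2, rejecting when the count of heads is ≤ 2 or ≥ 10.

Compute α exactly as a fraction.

79/2048

α = P(S ≤ 2 or S ≥ 10 | p = 1/2), S ~ Binomial(12, 1/2).
By symmetry, α = 2·P(S ≤ 2) = 2·(1 + 12 + 66)/4096 = 158/4096 = 79/2048.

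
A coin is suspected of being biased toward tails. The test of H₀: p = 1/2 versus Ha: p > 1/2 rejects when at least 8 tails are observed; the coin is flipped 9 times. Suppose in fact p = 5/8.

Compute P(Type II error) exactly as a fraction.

β = P(fail to reject H₀ | Ha true) = P(S ≤ 7 | p = 5/8), S ~ Binomial(9, 5/8).
Summing C(9,j)·(5/8)^j·(3/8)^{9-j} for j = 0..7 gives 3803679/4194304.

3803679/4194304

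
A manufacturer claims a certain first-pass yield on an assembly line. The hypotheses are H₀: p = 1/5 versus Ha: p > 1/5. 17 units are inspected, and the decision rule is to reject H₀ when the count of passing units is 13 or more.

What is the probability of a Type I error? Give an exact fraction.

131009/152587890625

Under H₀, K ~ Binomial(17, 1/5), and α = P(K ≥ 13).
P(K ≥ 13) = Σ_{j=13}^{17} C(17,j)·(1/5)^j·(4/5)^{17-j} = 131009/152587890625.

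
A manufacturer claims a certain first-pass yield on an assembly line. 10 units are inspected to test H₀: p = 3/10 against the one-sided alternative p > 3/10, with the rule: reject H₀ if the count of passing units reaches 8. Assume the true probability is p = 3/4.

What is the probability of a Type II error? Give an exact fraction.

Under the alternative p = 3/4, S ~ Binomial(10, 3/4); β is the probability the test does not reject, P(S < 8).
Adding the binomial probabilities P(S=0)+…+P(S=7) at p = 3/4 gives 124363/262144.

124363/262144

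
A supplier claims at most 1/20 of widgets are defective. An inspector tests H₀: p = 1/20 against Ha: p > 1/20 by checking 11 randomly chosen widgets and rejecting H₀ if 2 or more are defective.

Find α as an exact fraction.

Under H₀, S ~ Binomial(11, 1/20); the Type I error rate is P(S ≥ 2).
Computing the lower-tail complement: 1 − 18393198773403/20480000000000 = 2086801226597/20480000000000.

2086801226597/20480000000000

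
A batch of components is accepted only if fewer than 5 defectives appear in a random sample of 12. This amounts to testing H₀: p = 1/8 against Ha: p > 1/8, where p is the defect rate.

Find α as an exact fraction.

The significance level is the probability, assuming p = 1/8, of seeing 5 or more defectives in 12 draws.
Via the complement, α = 1 − Σ_{j=0}^{4} C(12,j)(1/8)^j(7/8)^{12-j} = 387766075/34359738368.

387766075/34359738368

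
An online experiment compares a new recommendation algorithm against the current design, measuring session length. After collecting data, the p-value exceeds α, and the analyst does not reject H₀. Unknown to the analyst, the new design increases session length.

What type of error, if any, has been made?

Type II error

The conventional null hypothesis here is that the new design has no effect on session length.
H₀ was not rejected, but H₀ is actually false.
Failing to reject a false null hypothesis is a Type II error (false negative).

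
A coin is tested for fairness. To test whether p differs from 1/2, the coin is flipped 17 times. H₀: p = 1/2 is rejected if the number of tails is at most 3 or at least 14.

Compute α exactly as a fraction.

The significance level is the null-hypothesis probability of the rejection region {≤3} ∪ {≥14}.
Each tail has probability (1 + 17 + 136 + 680)/131072; doubling gives α = 1668/131072 = 417/32768.

417/32768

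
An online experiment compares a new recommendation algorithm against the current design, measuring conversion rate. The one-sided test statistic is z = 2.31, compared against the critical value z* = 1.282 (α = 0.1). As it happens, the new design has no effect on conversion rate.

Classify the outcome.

The conventional null hypothesis is that the new design has no effect on conversion rate.
Since z = 2.31 > z* = 1.282, H₀ is rejected.
H₀ is true (actually the new design has no effect on conversion rate).
Rejecting a true H₀ is a Type I error.

Type I error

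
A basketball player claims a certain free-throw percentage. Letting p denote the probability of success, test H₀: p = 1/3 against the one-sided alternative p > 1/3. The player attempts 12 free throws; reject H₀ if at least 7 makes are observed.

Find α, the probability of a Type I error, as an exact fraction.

11771/177147

α = P(reject H₀ | H₀ true) = P(S ≥ 7 | p = 1/3), with S ~ Binomial(12, 1/3).
Summing C(12,j)(1/3)^j(2/3)^{12−j} for j = 7,…,12 gives 11771/177147.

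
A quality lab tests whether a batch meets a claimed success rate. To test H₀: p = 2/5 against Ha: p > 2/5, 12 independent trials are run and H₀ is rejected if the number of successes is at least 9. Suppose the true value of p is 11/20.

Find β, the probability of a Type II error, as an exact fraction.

β = P(fail to reject H₀ | Ha true) = P(X ≤ 8 | p = 11/20), X ~ Binomial(12, 11/20).
Equivalently, β = 1 − P(X ≥ 9) = 709043757719553/819200000000000.

709043757719553/819200000000000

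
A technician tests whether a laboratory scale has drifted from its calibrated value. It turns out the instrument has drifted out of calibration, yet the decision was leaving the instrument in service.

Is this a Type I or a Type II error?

Type II error

The null hypothesis here is that the instrument is correctly calibrated.
'Leaving the instrument in service' corresponds to failing to reject H₀.
H₀ was not rejected but H₀ is false — a Type II error (false negative).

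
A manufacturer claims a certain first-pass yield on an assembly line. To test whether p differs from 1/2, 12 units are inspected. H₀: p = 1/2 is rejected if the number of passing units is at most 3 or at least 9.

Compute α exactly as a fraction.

α = P(Y ≤ 3 or Y ≥ 9 | p = 1/2), Y ~ Binomial(12, 1/2).
Each tail has probability (1 + 12 + 66 + 220)/4096; doubling gives α = 598/4096 = 299/2048.

299/2048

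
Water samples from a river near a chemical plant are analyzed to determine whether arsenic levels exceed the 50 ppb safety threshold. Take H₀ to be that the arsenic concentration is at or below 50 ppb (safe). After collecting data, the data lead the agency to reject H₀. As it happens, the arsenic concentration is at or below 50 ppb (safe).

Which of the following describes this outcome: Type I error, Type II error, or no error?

Type I error

H₀ was rejected, but H₀ is actually true.
Rejecting a true null hypothesis is a Type I error (false positive).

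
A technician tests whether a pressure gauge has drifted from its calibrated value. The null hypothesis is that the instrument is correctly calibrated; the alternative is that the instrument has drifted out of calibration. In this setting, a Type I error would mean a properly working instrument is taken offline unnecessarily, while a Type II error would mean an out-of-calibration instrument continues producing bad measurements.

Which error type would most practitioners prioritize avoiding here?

Type II error

The Type II consequence (an out-of-calibration instrument continues producing bad measurements) is more severe than the Type I consequence (a properly working instrument is taken offline unnecessarily).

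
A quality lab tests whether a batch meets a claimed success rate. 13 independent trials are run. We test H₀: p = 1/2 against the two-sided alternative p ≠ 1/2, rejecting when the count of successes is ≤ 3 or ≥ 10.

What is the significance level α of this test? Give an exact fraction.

189/2048

α = P(S ≤ 3 or S ≥ 10 | p = 1/2), S ~ Binomial(13, 1/2).
Each tail has probability (1 + 13 + 78 + 286)/8192; doubling gives α = 756/8192 = 189/2048.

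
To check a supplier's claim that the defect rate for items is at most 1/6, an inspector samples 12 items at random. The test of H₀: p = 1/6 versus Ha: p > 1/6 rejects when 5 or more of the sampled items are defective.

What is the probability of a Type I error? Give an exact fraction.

Under H₀, S ~ Binomial(12, 1/6); the Type I error rate is P(S ≥ 5).
Computing the lower-tail complement: 1 − 349609375/362797056 = 13187681/362797056.

13187681/362797056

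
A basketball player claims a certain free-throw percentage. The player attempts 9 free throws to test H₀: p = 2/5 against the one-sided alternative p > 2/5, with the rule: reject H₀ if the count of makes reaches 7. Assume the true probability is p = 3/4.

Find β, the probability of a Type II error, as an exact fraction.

13085/32768

β = P(fail to reject H₀ | Ha true) = P(K ≤ 6 | p = 3/4), K ~ Binomial(9, 3/4).
Summing C(9,j)·(3/4)^j·(1/4)^{9-j} for j = 0..6 gives 13085/32768.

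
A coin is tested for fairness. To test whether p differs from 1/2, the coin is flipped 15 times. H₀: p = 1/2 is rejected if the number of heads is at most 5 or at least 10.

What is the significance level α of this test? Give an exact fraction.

α = P(Y ≤ 5 or Y ≥ 10 | p = 1/2), Y ~ Binomial(15, 1/2).
By symmetry, α = 2·P(Y ≤ 5) = 2·(1 + 15 + 105 + 455 + 1365 + 3003)/32768 = 9888/32768 = 309/1024.

309/1024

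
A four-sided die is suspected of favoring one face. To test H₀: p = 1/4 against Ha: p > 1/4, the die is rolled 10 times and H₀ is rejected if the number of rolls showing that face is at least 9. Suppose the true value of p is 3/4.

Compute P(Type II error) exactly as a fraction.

β = P(fail to reject H₀ | Ha true) = P(K ≤ 8 | p = 3/4), K ~ Binomial(10, 3/4).
Equivalently, β = 1 − P(K ≥ 9) = 792697/1048576.

792697/1048576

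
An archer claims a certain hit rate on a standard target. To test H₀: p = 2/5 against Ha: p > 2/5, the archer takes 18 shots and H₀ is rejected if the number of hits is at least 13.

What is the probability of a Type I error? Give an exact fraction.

21936406528/3814697265625

Under H₀, Y ~ Binomial(18, 2/5), and α = P(Y ≥ 13).
P(Y ≥ 13) = Σ_{j=13}^{18} C(18,j)·(2/5)^j·(3/5)^{18-j} = 21936406528/3814697265625.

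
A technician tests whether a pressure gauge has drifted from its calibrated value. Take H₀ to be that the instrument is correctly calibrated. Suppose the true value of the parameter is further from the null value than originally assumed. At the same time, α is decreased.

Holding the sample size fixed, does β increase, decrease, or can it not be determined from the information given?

Cannot be determined from the information given.

The first change alone would make β decrease; the second alone would make β increase. Which effect dominates depends on the magnitudes, which are not given.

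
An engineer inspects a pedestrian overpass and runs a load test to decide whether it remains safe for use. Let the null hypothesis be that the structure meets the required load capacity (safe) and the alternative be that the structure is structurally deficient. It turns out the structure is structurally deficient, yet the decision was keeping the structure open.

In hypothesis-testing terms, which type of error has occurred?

Type II error

'Keeping the structure open' corresponds to failing to reject H₀.
H₀ was not rejected but H₀ is false — a Type II error (false negative).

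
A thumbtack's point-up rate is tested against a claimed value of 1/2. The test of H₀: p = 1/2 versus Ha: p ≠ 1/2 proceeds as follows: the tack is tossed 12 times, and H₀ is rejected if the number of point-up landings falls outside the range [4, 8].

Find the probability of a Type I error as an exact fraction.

Under H₀, K ~ Binomial(12, 1/2); α is the probability of landing in either tail, P(K ≤ 3) + P(K ≥ 9).
By symmetry, α = 2·P(K ≤ 3) = 2·(1 + 12 + 66 + 220)/4096 = 598/4096 = 299/2048.

299/2048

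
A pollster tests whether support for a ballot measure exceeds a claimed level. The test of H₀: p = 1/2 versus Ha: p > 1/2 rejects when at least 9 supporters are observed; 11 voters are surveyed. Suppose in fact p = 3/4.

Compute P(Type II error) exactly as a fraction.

β = P(fail to reject H₀ | Ha true) = P(X ≤ 8 | p = 3/4), X ~ Binomial(11, 3/4).
Equivalently, β = 1 − P(X ≥ 9) = 2285053/4194304.

2285053/4194304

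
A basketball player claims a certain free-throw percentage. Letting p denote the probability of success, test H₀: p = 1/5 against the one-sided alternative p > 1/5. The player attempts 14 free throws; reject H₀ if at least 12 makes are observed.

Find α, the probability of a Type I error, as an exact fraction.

1513/6103515625

The Type I error probability is α = P(X ≥ 12) computed under H₀, where X ~ Binomial(14, 1/5).
Summing C(14,j)(1/5)^j(4/5)^{14−j} for j = 12,…,14 gives 1513/6103515625.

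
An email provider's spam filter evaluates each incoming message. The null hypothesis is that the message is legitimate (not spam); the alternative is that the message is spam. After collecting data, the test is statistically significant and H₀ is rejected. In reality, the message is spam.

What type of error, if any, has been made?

No error — this is a correct decision.

The test rejected a false H₀ — the decision matches the true state.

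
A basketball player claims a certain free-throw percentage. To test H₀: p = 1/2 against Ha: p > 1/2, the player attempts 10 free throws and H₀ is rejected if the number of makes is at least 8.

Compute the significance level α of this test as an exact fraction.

7/128

Under H₀, S ~ Binomial(10, 1/2), and α = P(S ≥ 8).
P(S ≥ 8) = [C(10,8) + C(10,9) + C(10,10)] / 2^10 = (45 + 10 + 1) / 1024 = 56/1024 = 7/128.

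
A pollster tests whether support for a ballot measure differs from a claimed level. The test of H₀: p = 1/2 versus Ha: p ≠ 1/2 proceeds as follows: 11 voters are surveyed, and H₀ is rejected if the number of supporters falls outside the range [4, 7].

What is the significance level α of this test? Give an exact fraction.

29/128

Under H₀, S ~ Binomial(11, 1/2); α is the probability of landing in either tail, P(S ≤ 3) + P(S ≥ 8).
Each tail has probability (1 + 11 + 55 + 165)/2048; doubling gives α = 464/2048 = 29/128.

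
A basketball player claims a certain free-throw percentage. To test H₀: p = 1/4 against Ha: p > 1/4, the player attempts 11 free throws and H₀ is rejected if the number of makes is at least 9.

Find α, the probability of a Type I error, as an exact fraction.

Under H₀, S ~ Binomial(11, 1/4), and α = P(S ≥ 9).
Summing C(11,j)(1/4)^j(3/4)^{11−j} for j = 9,…,11 gives 529/4194304.

529/4194304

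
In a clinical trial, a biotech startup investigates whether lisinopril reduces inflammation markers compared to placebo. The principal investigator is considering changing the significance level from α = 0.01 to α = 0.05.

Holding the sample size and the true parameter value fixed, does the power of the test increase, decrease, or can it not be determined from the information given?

With a larger α the critical value moves toward the center, so more of the Ha sampling distribution lies in the rejection region.
Since power = 1 − β and β decreases, power increases.

It increases.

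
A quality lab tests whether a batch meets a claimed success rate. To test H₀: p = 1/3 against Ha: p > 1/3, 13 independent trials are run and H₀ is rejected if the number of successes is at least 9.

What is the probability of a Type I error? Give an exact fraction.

521/59049

The Type I error probability is α = P(Y ≥ 9) computed under H₀, where Y ~ Binomial(13, 1/3).
Adding the binomial terms for j = 9 through 13 with p = 1/3 yields 521/59049.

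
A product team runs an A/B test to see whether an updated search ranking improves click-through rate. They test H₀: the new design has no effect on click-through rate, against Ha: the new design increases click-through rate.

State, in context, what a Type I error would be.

A Type I error would mean concluding that the new design increases click-through rate when in fact the new design has no effect on click-through rate.

A Type I error is rejecting H₀ when H₀ is true.
Here that means shipping the new feature to all users when actually the new design has no effect on click-through rate.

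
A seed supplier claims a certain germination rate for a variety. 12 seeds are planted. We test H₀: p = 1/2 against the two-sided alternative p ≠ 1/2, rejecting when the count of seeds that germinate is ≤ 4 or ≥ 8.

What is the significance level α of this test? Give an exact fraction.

α = P(X ≤ 4 or X ≥ 8 | p = 1/2), X ~ Binomial(12, 1/2).
By symmetry, α = 2·P(X ≤ 4) = 2·(1 + 12 + 66 + 220 + 495)/4096 = 1588/4096 = 397/1024.

397/1024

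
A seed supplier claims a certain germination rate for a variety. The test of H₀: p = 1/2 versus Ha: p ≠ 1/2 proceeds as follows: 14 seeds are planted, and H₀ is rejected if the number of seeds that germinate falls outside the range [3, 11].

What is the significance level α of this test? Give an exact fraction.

53/4096

α = P(X ≤ 2 or X ≥ 12 | p = 1/2), X ~ Binomial(14, 1/2).
By symmetry, α = 2·P(X ≤ 2) = 2·(1 + 14 + 91)/16384 = 212/16384 = 53/4096.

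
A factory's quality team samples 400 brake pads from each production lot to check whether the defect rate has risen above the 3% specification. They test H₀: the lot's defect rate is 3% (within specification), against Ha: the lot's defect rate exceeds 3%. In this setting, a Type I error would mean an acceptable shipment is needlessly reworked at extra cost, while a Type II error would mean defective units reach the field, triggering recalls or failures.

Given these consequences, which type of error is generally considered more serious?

Type II error

The Type II consequence (defective units reach the field, triggering recalls or failures) is more severe than the Type I consequence (an acceptable shipment is needlessly reworked at extra cost).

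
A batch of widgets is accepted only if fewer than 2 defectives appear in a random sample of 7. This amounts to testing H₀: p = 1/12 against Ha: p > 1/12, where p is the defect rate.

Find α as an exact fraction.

The significance level is the probability, assuming p = 1/12, of seeing 2 or more defectives in 7 draws.
Computing the lower-tail complement: 1 − 1771561/1990656 = 219095/1990656.

219095/1990656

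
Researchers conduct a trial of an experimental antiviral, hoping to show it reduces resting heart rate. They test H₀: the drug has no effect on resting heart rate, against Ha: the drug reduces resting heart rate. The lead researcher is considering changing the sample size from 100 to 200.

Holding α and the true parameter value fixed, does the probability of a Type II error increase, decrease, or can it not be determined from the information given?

Increasing n separates the H₀ and Ha sampling distributions, so under Ha fewer outcomes land in the acceptance region.

It decreases.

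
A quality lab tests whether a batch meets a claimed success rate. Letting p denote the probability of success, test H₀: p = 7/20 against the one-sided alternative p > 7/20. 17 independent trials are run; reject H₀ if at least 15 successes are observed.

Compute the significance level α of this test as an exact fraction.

5834753095719947/655360000000000000000

Under H₀, X ~ Binomial(17, 7/20), and α = P(X ≥ 15).
Summing C(17,j)(7/20)^j(13/20)^{17−j} for j = 15,…,17 gives 5834753095719947/655360000000000000000.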